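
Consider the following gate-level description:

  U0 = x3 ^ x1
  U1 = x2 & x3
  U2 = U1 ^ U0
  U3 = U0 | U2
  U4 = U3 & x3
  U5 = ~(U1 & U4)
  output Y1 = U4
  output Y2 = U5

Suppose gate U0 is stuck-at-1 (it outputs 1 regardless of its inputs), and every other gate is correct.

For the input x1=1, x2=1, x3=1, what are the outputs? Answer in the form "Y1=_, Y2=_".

Y1=1, Y2=0

Propagate with U0 forced: U0=1 [stuck-at-1], U1=1, U2=0, U3=1, U4=1, U5=0.
So the outputs are Y1=1, Y2=0. (Same as the fault-free value — the fault is masked on this input.)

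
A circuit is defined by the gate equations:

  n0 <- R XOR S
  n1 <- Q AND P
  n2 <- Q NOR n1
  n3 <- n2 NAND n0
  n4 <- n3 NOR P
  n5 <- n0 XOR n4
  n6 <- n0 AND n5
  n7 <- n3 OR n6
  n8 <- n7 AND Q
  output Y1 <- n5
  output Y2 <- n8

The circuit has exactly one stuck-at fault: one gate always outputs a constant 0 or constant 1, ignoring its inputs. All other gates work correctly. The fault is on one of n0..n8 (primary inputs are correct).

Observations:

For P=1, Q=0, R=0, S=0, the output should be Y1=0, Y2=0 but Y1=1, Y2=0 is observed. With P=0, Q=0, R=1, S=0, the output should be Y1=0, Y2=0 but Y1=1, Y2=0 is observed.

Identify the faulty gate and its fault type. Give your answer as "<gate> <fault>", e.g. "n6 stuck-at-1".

Fault-free values for test 1 (P=1, Q=0, R=0, S=0): n0=0, n1=0, n2=1, n3=1, n4=0, n5=0, n6=0, n7=1, n8=0, giving Y1=0, Y2=0. Observed Y1=1, Y2=0.
Test 1: faults giving observed Y1=1, Y2=0 are {n0 stuck-at-1, n4 stuck-at-1, n5 stuck-at-1}.
Test 2 (P=0, Q=0, R=1, S=0): fault-free n0=1, n1=0, n2=1, n3=0, n4=1, n5=0, n6=0, n7=0, n8=0 → Y1=0, Y2=0; observed Y1=1, Y2=0. Eliminates n0 stuck-at-1, n4 stuck-at-1.
Only n5 stuck-at-1 is consistent with every test.

n5 stuck-at-1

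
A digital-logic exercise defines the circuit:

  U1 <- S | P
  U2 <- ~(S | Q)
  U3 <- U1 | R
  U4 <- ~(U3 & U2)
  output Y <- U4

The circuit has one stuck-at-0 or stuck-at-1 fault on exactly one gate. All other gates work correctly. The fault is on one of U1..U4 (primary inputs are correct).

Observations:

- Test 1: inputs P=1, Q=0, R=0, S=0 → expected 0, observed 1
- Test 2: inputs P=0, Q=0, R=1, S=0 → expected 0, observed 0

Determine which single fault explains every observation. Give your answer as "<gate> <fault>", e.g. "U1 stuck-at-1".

Fault-free values for test 1 (P=1, Q=0, R=0, S=0): U1=1, U2=1, U3=1, U4=0, giving Y=0. Observed 1.
Test 1: faults giving observed 1 are {U1 stuck-at-0, U2 stuck-at-0, U3 stuck-at-0, U4 stuck-at-1}.
Test 2 (P=0, Q=0, R=1, S=0): fault-free U1=0, U2=1, U3=1, U4=0 → 0; observed 0. Eliminates U2 stuck-at-0, U3 stuck-at-0, U4 stuck-at-1.
Only U1 stuck-at-0 is consistent with every test.

U1 stuck-at-0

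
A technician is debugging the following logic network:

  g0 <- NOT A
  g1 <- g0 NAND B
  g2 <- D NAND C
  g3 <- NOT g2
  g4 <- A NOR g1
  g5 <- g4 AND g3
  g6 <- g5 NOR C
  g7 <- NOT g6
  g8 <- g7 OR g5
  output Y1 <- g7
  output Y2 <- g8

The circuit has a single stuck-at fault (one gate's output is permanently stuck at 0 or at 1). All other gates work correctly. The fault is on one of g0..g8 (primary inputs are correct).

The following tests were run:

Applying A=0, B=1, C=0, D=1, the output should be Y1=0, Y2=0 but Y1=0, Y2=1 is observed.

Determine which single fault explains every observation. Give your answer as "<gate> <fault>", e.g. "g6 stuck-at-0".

g8 stuck-at-1

Fault-free values for test 1 (A=0, B=1, C=0, D=1): g0=1, g1=0, g2=1, g3=0, g4=1, g5=0, g6=1, g7=0, g8=0, giving Y1=0, Y2=0. Observed Y1=0, Y2=1.
Test 1: faults giving observed Y1=0, Y2=1 are {g8 stuck-at-1}.
Only g8 stuck-at-1 is consistent with every test.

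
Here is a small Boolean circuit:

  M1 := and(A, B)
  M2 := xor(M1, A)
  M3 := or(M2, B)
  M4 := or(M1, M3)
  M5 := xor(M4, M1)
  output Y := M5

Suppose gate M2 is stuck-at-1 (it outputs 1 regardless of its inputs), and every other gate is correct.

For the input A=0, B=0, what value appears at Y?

1

Propagate with M2 forced: M1=0, M2=1 [stuck-at-1], M3=1, M4=1, M5=1.
So Y = 1. (Without the fault it would be 0.)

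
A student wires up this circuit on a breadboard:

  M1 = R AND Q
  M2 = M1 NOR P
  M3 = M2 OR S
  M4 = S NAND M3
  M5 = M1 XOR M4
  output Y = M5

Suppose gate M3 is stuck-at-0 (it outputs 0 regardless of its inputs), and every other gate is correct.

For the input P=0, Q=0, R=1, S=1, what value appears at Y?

Propagate with M3 forced: M1=0, M2=1, M3=0 [stuck-at-0], M4=1, M5=1.
So Y = 1. (Without the fault it would be 0.)

1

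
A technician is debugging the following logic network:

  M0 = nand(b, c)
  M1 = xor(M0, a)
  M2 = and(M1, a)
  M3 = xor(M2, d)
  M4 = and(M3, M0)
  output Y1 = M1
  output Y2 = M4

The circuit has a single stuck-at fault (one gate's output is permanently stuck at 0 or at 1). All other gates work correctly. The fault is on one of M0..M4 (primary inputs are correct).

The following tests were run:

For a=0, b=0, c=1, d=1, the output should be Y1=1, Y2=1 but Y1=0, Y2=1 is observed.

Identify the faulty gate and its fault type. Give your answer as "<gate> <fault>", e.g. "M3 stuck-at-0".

M1 stuck-at-0

Fault-free values for test 1 (a=0, b=0, c=1, d=1): M0=1, M1=1, M2=0, M3=1, M4=1, giving Y1=1, Y2=1. Observed Y1=0, Y2=1.
Test 1: faults giving observed Y1=0, Y2=1 are {M1 stuck-at-0}.
Only M1 stuck-at-0 is consistent with every test.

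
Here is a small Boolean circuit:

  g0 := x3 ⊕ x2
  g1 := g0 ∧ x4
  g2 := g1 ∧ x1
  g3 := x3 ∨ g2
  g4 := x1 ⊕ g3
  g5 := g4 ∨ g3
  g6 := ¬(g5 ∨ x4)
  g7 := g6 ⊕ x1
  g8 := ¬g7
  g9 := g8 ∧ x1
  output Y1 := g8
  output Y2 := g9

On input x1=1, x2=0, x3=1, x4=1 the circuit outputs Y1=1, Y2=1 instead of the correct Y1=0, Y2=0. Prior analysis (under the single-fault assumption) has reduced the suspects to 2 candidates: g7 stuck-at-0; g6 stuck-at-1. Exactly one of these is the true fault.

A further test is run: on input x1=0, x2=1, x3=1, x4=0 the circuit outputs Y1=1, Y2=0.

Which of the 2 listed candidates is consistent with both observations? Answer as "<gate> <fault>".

Evaluate each candidate on input x1=0, x2=1, x3=1, x4=0:
  g7 stuck-at-0: g0=0, g1=0, g2=0, g3=1, g4=1, g5=1, g6=0, g7=0 [stuck-at-0], g8=1, g9=0 → Y1=1, Y2=0 — matches
  g6 stuck-at-1: g0=0, g1=0, g2=0, g3=1, g4=1, g5=1, g6=1 [stuck-at-1], g7=1, g8=0, g9=0 → Y1=0, Y2=0 — eliminated
Only g7 stuck-at-0 reproduces the observed Y1=1, Y2=0.

g7 stuck-at-0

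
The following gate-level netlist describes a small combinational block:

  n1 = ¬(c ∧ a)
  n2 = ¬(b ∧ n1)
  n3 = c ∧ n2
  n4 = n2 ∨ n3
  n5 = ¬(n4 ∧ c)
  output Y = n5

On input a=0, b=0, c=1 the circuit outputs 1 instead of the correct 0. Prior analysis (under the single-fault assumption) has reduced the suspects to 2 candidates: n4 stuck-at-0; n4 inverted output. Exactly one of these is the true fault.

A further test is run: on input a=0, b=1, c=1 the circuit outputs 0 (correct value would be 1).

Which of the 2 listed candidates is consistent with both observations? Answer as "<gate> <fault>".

Evaluate each candidate on input a=0, b=1, c=1:
  n4 stuck-at-0: n1=1, n2=0, n3=0, n4=0 [stuck-at-0], n5=1 → 1 — eliminated
  n4 inverted output: n1=1, n2=0, n3=0, n4=1 [inverted output], n5=0 → 0 — matches
Only n4 inverted output reproduces the observed 0.

n4 inverted output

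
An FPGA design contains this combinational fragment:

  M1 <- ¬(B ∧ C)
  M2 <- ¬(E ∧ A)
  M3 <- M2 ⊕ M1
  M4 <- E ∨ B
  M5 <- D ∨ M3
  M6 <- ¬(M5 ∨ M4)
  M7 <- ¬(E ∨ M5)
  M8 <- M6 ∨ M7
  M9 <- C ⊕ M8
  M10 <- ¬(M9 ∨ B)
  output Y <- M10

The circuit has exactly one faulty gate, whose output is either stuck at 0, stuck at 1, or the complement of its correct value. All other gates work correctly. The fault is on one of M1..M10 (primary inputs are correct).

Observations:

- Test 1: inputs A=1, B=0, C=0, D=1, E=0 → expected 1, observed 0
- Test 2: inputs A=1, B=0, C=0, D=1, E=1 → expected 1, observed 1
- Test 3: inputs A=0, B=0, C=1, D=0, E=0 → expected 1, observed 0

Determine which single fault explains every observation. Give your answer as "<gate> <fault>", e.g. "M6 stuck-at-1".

Fault-free values for test 1 (A=1, B=0, C=0, D=1, E=0): M1=1, M2=1, M3=0, M4=0, M5=1, M6=0, M7=0, M8=0, M9=0, M10=1, giving Y=1. Observed 0.
Test 1: faults giving observed 0 are {M5 stuck-at-0, M5 inverted output, M6 stuck-at-1, M6 inverted output, M7 stuck-at-1, M7 inverted output, M8 stuck-at-1, M8 inverted output, M9 stuck-at-1, M9 inverted output, M10 stuck-at-0, M10 inverted output}.
Test 2 (A=1, B=0, C=0, D=1, E=1): fault-free M1=1, M2=0, M3=1, M4=1, M5=1, M6=0, M7=0, M8=0, M9=0, M10=1 → 1; observed 1. Eliminates M6 stuck-at-1, M6 inverted output, M7 stuck-at-1, M7 inverted output, M8 stuck-at-1, M8 inverted output, M9 stuck-at-1, M9 inverted output, M10 stuck-at-0, M10 inverted output.
Test 3 (A=0, B=0, C=1, D=0, E=0): fault-free M1=1, M2=1, M3=0, M4=0, M5=0, M6=1, M7=1, M8=1, M9=0, M10=1 → 1; observed 0. Eliminates M5 stuck-at-0.
Only M5 inverted output is consistent with every test.

M5 inverted output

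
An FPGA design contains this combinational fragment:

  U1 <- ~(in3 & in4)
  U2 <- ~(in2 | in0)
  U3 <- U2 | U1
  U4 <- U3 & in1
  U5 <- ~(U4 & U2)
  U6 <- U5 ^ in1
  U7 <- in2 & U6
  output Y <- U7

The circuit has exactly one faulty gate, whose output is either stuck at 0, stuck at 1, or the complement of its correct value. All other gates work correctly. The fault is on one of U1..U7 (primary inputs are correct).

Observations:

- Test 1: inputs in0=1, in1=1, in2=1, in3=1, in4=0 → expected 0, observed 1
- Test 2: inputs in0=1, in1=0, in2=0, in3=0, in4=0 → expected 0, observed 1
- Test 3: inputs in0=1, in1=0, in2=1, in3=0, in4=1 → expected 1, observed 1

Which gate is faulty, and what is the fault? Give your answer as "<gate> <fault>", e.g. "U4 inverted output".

Fault-free values for test 1 (in0=1, in1=1, in2=1, in3=1, in4=0): U1=1, U2=0, U3=1, U4=1, U5=1, U6=0, U7=0, giving Y=0. Observed 1.
Test 1: faults giving observed 1 are {U2 stuck-at-1, U2 inverted output, U5 stuck-at-0, U5 inverted output, U6 stuck-at-1, U6 inverted output, U7 stuck-at-1, U7 inverted output}.
Test 2 (in0=1, in1=0, in2=0, in3=0, in4=0): fault-free U1=1, U2=0, U3=1, U4=0, U5=1, U6=1, U7=0 → 0; observed 1. Eliminates U2 stuck-at-1, U2 inverted output, U5 stuck-at-0, U5 inverted output, U6 stuck-at-1, U6 inverted output.
Test 3 (in0=1, in1=0, in2=1, in3=0, in4=1): fault-free U1=1, U2=0, U3=1, U4=0, U5=1, U6=1, U7=1 → 1; observed 1. Eliminates U7 inverted output.
Only U7 stuck-at-1 is consistent with every test.

U7 stuck-at-1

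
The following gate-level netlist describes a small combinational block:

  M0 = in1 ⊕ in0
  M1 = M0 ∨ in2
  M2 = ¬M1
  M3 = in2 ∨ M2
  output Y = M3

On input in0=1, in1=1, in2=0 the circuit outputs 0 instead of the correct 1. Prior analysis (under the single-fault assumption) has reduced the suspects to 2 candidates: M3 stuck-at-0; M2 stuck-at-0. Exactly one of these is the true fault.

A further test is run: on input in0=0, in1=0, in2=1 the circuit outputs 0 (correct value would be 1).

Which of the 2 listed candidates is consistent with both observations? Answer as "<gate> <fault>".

M3 stuck-at-0

Evaluate each candidate on input in0=0, in1=0, in2=1:
  M3 stuck-at-0: M0=0, M1=1, M2=0, M3=0 [stuck-at-0] → 0 — matches
  M2 stuck-at-0: M0=0, M1=1, M2=0 [stuck-at-0], M3=1 → 1 — eliminated
Only M3 stuck-at-0 reproduces the observed 0.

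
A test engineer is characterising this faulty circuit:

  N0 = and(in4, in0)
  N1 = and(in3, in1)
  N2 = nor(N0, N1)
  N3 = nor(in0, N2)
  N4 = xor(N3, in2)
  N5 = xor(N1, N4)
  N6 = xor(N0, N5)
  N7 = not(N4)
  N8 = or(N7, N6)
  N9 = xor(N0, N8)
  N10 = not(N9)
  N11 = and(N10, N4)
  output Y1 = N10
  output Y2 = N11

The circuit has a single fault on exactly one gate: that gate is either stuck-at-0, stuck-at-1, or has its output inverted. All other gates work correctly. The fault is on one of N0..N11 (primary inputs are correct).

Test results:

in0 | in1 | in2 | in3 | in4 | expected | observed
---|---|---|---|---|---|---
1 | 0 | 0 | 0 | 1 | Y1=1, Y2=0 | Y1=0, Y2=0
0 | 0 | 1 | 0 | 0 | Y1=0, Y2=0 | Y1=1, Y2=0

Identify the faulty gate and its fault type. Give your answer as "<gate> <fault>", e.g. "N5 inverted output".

N0 inverted output

Fault-free values for test 1 (in0=1, in1=0, in2=0, in3=0, in4=1): N0=1, N1=0, N2=0, N3=0, N4=0, N5=0, N6=1, N7=1, N8=1, N9=0, N10=1, N11=0, giving Y1=1, Y2=0. Observed Y1=0, Y2=0.
Test 1: faults giving observed Y1=0, Y2=0 are {N0 stuck-at-0, N0 inverted output, N3 stuck-at-1, N3 inverted output, N4 stuck-at-1, N4 inverted output, N8 stuck-at-0, N8 inverted output, N9 stuck-at-1, N9 inverted output, N10 stuck-at-0, N10 inverted output}.
Test 2 (in0=0, in1=0, in2=1, in3=0, in4=0): fault-free N0=0, N1=0, N2=1, N3=0, N4=1, N5=1, N6=1, N7=0, N8=1, N9=1, N10=0, N11=0 → Y1=0, Y2=0; observed Y1=1, Y2=0. Eliminates N0 stuck-at-0, N3 stuck-at-1, N3 inverted output, N4 stuck-at-1, N4 inverted output, N8 stuck-at-0, N8 inverted output, N9 stuck-at-1, N9 inverted output, N10 stuck-at-0, N10 inverted output.
Only N0 inverted output is consistent with every test.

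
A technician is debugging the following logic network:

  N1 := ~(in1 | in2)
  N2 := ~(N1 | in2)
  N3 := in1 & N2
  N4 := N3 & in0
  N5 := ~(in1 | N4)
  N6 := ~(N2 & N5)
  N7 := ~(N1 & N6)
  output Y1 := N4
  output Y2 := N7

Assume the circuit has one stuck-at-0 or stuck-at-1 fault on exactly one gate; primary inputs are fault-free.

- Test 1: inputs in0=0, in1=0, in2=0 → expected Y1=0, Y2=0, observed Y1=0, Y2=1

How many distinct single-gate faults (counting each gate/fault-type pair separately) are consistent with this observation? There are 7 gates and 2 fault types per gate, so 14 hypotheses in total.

Fault-free: N1=1, N2=0, N3=0, N4=0, N5=1, N6=1, N7=0 → Y1=0, Y2=0. Observed Y1=0, Y2=1.
  N1 stuck-at-0: output Y1=0, Y2=1 ✓
  N1 stuck-at-1: output Y1=0, Y2=0 ✗
  N2 stuck-at-0: output Y1=0, Y2=0 ✗
  N2 stuck-at-1: output Y1=0, Y2=1 ✓
  N3 stuck-at-0: output Y1=0, Y2=0 ✗
  N3 stuck-at-1: output Y1=0, Y2=0 ✗
  N4 stuck-at-0: output Y1=0, Y2=0 ✗
  N4 stuck-at-1: output Y1=1, Y2=0 ✗
  N5 stuck-at-0: output Y1=0, Y2=0 ✗
  N5 stuck-at-1: output Y1=0, Y2=0 ✗
  N6 stuck-at-0: output Y1=0, Y2=1 ✓
  N6 stuck-at-1: output Y1=0, Y2=0 ✗
  N7 stuck-at-0: output Y1=0, Y2=0 ✗
  N7 stuck-at-1: output Y1=0, Y2=1 ✓
Consistent faults: {N1 stuck-at-0, N2 stuck-at-1, N6 stuck-at-0, N7 stuck-at-1} — 4 in all.

4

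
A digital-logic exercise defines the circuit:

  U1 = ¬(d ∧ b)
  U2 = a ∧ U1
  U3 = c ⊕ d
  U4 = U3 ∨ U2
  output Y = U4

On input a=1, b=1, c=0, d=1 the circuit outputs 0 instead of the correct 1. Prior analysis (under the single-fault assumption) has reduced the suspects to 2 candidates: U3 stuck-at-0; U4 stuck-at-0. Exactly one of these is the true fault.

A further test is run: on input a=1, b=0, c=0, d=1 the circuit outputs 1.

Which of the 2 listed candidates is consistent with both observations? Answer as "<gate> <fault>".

U3 stuck-at-0

Evaluate each candidate on input a=1, b=0, c=0, d=1:
  U3 stuck-at-0: U1=1, U2=1, U3=0 [stuck-at-0], U4=1 → 1 — matches
  U4 stuck-at-0: U1=1, U2=1, U3=1, U4=0 [stuck-at-0] → 0 — eliminated
Only U3 stuck-at-0 reproduces the observed 1.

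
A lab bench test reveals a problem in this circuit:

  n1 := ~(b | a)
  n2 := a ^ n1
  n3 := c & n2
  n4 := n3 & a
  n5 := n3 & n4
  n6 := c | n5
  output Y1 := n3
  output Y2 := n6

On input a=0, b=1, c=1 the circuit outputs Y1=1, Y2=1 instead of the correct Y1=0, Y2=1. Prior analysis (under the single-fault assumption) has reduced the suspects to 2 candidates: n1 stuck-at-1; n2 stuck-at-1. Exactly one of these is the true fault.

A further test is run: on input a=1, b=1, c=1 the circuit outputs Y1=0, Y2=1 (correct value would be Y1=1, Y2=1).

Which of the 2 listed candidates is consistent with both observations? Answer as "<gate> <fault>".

Evaluate each candidate on input a=1, b=1, c=1:
  n1 stuck-at-1: n1=1 [stuck-at-1], n2=0, n3=0, n4=0, n5=0, n6=1 → Y1=0, Y2=1 — matches
  n2 stuck-at-1: n1=0, n2=1 [stuck-at-1], n3=1, n4=1, n5=1, n6=1 → Y1=1, Y2=1 — eliminated
Only n1 stuck-at-1 reproduces the observed Y1=0, Y2=1.

n1 stuck-at-1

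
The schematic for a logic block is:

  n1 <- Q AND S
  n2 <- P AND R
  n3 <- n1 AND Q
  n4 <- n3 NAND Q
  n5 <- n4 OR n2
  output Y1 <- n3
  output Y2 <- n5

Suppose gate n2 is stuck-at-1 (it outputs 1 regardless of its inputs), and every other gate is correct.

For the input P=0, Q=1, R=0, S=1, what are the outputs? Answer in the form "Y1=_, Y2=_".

Propagate with n2 forced: n1=1, n2=1 [stuck-at-1], n3=1, n4=0, n5=1.
So the outputs are Y1=1, Y2=1. (Without the fault they would be Y1=1, Y2=0.)

Y1=1, Y2=1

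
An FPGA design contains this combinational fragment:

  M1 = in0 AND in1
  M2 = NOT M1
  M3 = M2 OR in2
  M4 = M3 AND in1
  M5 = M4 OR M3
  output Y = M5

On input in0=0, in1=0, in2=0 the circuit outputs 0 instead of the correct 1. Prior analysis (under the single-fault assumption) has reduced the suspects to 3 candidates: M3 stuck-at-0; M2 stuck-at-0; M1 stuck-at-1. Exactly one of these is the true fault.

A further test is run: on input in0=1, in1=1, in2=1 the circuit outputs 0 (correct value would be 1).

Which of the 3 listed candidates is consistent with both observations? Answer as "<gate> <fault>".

Evaluate each candidate on input in0=1, in1=1, in2=1:
  M3 stuck-at-0: M1=1, M2=0, M3=0 [stuck-at-0], M4=0, M5=0 → 0 — matches
  M2 stuck-at-0: M1=1, M2=0 [stuck-at-0], M3=1, M4=1, M5=1 → 1 — eliminated
  M1 stuck-at-1: M1=1 [stuck-at-1], M2=0, M3=1, M4=1, M5=1 → 1 — eliminated
Only M3 stuck-at-0 reproduces the observed 0.

M3 stuck-at-0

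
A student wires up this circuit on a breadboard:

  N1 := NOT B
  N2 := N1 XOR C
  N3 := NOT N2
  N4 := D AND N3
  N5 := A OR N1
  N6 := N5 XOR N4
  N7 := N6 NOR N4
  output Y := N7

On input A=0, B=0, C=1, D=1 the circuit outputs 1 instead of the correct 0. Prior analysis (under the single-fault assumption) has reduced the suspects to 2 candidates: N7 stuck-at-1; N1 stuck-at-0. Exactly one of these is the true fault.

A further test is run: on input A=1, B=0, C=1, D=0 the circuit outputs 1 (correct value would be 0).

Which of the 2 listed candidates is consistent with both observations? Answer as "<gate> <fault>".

N7 stuck-at-1

Evaluate each candidate on input A=1, B=0, C=1, D=0:
  N7 stuck-at-1: N1=1, N2=0, N3=1, N4=0, N5=1, N6=1, N7=1 [stuck-at-1] → 1 — matches
  N1 stuck-at-0: N1=0 [stuck-at-0], N2=1, N3=0, N4=0, N5=1, N6=1, N7=0 → 0 — eliminated
Only N7 stuck-at-1 reproduces the observed 1.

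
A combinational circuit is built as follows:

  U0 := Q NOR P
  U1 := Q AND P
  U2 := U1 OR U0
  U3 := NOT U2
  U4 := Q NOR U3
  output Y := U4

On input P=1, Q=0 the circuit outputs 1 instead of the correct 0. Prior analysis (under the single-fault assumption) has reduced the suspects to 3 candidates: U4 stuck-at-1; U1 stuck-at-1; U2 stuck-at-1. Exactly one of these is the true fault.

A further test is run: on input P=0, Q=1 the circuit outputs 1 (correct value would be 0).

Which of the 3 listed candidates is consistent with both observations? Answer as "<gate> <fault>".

Evaluate each candidate on input P=0, Q=1:
  U4 stuck-at-1: U0=0, U1=0, U2=0, U3=1, U4=1 [stuck-at-1] → 1 — matches
  U1 stuck-at-1: U0=0, U1=1 [stuck-at-1], U2=1, U3=0, U4=0 → 0 — eliminated
  U2 stuck-at-1: U0=0, U1=0, U2=1 [stuck-at-1], U3=0, U4=0 → 0 — eliminated
Only U4 stuck-at-1 reproduces the observed 1.

U4 stuck-at-1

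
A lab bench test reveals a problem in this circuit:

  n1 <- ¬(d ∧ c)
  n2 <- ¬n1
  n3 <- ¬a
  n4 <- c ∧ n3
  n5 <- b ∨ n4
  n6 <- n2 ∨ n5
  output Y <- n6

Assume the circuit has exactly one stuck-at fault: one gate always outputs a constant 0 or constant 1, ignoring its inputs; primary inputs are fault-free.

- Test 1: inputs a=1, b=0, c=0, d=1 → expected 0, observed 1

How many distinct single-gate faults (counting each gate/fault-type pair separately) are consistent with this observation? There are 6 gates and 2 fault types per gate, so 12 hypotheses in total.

Fault-free: n1=1, n2=0, n3=0, n4=0, n5=0, n6=0 → 0. Observed 1.
  n1 stuck-at-0: output 1 ✓
  n1 stuck-at-1: output 0 ✗
  n2 stuck-at-0: output 0 ✗
  n2 stuck-at-1: output 1 ✓
  n3 stuck-at-0: output 0 ✗
  n3 stuck-at-1: output 0 ✗
  n4 stuck-at-0: output 0 ✗
  n4 stuck-at-1: output 1 ✓
  n5 stuck-at-0: output 0 ✗
  n5 stuck-at-1: output 1 ✓
  n6 stuck-at-0: output 0 ✗
  n6 stuck-at-1: output 1 ✓
Consistent faults: {n1 stuck-at-0, n2 stuck-at-1, n4 stuck-at-1, n5 stuck-at-1, n6 stuck-at-1} — 5 in all.

5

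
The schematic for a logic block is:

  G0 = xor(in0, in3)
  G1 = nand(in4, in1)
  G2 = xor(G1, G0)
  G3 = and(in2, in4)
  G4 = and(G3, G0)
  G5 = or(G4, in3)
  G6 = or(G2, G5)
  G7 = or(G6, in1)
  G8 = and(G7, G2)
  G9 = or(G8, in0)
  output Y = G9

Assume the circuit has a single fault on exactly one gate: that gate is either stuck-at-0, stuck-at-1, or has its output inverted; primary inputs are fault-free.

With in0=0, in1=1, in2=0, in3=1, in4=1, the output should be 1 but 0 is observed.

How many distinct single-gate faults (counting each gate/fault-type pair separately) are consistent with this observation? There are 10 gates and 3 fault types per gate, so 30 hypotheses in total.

Fault-free: G0=1, G1=0, G2=1, G3=0, G4=0, G5=1, G6=1, G7=1, G8=1, G9=1 → 1. Observed 0.
  G0: stuck-at-0, inverted output ✓; others ✗
  G1: stuck-at-1, inverted output ✓; others ✗
  G2: stuck-at-0, inverted output ✓; others ✗
  G3: none of the 3 fault types match ✗
  G4: none of the 3 fault types match ✗
  G5: none of the 3 fault types match ✗
  G6: none of the 3 fault types match ✗
  G7: stuck-at-0, inverted output ✓; others ✗
  G8: stuck-at-0, inverted output ✓; others ✗
  G9: stuck-at-0, inverted output ✓; others ✗
Consistent faults: {G0 stuck-at-0, G0 inverted output, G1 stuck-at-1, G1 inverted output, G2 stuck-at-0, G2 inverted output, G7 stuck-at-0, G7 inverted output, G8 stuck-at-0, G8 inverted output, G9 stuck-at-0, G9 inverted output} — 12 in all.

12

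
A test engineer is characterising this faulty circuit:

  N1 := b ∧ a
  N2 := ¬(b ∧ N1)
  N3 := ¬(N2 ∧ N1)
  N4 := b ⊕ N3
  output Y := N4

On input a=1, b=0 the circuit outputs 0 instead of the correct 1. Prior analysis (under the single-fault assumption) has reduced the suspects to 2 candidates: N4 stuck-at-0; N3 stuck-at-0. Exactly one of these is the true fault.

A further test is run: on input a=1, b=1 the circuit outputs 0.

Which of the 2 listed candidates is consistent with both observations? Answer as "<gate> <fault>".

Evaluate each candidate on input a=1, b=1:
  N4 stuck-at-0: N1=1, N2=0, N3=1, N4=0 [stuck-at-0] → 0 — matches
  N3 stuck-at-0: N1=1, N2=0, N3=0 [stuck-at-0], N4=1 → 1 — eliminated
Only N4 stuck-at-0 reproduces the observed 0.

N4 stuck-at-0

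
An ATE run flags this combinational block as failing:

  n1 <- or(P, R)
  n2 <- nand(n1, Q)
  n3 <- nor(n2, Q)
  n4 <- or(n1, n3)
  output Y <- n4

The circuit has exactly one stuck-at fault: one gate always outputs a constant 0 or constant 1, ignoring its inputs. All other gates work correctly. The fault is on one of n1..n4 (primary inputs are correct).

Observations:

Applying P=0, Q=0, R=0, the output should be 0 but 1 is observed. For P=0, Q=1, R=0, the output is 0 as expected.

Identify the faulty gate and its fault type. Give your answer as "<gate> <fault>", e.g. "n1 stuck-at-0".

Fault-free values for test 1 (P=0, Q=0, R=0): n1=0, n2=1, n3=0, n4=0, giving Y=0. Observed 1.
Test 1: faults giving observed 1 are {n1 stuck-at-1, n2 stuck-at-0, n3 stuck-at-1, n4 stuck-at-1}.
Test 2 (P=0, Q=1, R=0): fault-free n1=0, n2=1, n3=0, n4=0 → 0; observed 0. Eliminates n1 stuck-at-1, n3 stuck-at-1, n4 stuck-at-1.
Only n2 stuck-at-0 is consistent with every test.

n2 stuck-at-0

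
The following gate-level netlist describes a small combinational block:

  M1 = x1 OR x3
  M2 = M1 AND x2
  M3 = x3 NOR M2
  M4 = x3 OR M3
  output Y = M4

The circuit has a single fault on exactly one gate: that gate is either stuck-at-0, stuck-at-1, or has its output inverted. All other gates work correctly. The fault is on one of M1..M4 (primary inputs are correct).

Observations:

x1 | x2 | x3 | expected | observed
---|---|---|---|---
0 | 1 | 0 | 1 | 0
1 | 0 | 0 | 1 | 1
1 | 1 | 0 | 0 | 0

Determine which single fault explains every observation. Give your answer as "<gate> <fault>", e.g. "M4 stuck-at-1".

Fault-free values for test 1 (x1=0, x2=1, x3=0): M1=0, M2=0, M3=1, M4=1, giving Y=1. Observed 0.
Test 1: faults giving observed 0 are {M1 stuck-at-1, M1 inverted output, M2 stuck-at-1, M2 inverted output, M3 stuck-at-0, M3 inverted output, M4 stuck-at-0, M4 inverted output}.
Test 2 (x1=1, x2=0, x3=0): fault-free M1=1, M2=0, M3=1, M4=1 → 1; observed 1. Eliminates M2 stuck-at-1, M2 inverted output, M3 stuck-at-0, M3 inverted output, M4 stuck-at-0, M4 inverted output.
Test 3 (x1=1, x2=1, x3=0): fault-free M1=1, M2=1, M3=0, M4=0 → 0; observed 0. Eliminates M1 inverted output.
Only M1 stuck-at-1 is consistent with every test.

M1 stuck-at-1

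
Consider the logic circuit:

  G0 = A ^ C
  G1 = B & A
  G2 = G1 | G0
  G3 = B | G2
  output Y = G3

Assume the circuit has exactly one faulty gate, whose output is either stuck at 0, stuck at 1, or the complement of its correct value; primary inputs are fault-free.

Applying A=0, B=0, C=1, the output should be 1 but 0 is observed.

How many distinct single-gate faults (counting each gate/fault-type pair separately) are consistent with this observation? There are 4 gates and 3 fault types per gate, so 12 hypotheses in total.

Fault-free: G0=1, G1=0, G2=1, G3=1 → 1. Observed 0.
  G0 stuck-at-0: output 0 ✓
  G0 stuck-at-1: output 1 ✗
  G0 inverted output: output 0 ✓
  G1 stuck-at-0: output 1 ✗
  G1 stuck-at-1: output 1 ✗
  G1 inverted output: output 1 ✗
  G2 stuck-at-0: output 0 ✓
  G2 stuck-at-1: output 1 ✗
  G2 inverted output: output 0 ✓
  G3 stuck-at-0: output 0 ✓
  G3 stuck-at-1: output 1 ✗
  G3 inverted output: output 0 ✓
Consistent faults: {G0 stuck-at-0, G0 inverted output, G2 stuck-at-0, G2 inverted output, G3 stuck-at-0, G3 inverted output} — 6 in all.

6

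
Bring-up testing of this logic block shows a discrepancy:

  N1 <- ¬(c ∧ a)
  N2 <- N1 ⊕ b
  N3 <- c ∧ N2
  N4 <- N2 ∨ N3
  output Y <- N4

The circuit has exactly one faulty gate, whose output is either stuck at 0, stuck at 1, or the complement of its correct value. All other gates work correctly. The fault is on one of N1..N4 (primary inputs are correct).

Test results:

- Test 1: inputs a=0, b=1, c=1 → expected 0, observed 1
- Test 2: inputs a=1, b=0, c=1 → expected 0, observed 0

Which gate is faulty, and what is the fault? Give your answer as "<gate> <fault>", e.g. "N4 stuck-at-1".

N1 stuck-at-0

Fault-free values for test 1 (a=0, b=1, c=1): N1=1, N2=0, N3=0, N4=0, giving Y=0. Observed 1.
Test 1: faults giving observed 1 are {N1 stuck-at-0, N1 inverted output, N2 stuck-at-1, N2 inverted output, N3 stuck-at-1, N3 inverted output, N4 stuck-at-1, N4 inverted output}.
Test 2 (a=1, b=0, c=1): fault-free N1=0, N2=0, N3=0, N4=0 → 0; observed 0. Eliminates N1 inverted output, N2 stuck-at-1, N2 inverted output, N3 stuck-at-1, N3 inverted output, N4 stuck-at-1, N4 inverted output.
Only N1 stuck-at-0 is consistent with every test.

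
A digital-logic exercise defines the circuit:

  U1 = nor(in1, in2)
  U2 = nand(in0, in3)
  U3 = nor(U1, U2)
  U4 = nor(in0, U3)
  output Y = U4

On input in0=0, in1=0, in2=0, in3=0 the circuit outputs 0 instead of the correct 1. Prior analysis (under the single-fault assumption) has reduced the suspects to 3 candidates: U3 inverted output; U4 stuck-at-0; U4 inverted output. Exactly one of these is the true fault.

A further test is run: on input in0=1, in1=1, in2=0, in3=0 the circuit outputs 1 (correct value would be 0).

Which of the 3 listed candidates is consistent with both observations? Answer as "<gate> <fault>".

U4 inverted output

Evaluate each candidate on input in0=1, in1=1, in2=0, in3=0:
  U3 inverted output: U1=0, U2=1, U3=1 [inverted output], U4=0 → 0 — eliminated
  U4 stuck-at-0: U1=0, U2=1, U3=0, U4=0 [stuck-at-0] → 0 — eliminated
  U4 inverted output: U1=0, U2=1, U3=0, U4=1 [inverted output] → 1 — matches
Only U4 inverted output reproduces the observed 1.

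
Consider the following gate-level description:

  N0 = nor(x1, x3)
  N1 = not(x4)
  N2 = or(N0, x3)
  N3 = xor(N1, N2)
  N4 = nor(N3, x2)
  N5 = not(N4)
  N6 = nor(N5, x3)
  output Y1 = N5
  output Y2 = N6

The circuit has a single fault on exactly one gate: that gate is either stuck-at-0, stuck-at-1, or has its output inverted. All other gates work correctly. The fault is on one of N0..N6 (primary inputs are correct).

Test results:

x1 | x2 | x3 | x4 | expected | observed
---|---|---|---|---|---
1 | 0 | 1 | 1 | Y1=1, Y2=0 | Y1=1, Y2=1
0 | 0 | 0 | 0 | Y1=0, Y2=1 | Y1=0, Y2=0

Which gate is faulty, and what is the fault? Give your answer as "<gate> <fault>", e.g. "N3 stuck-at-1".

N6 inverted output

Fault-free values for test 1 (x1=1, x2=0, x3=1, x4=1): N0=0, N1=0, N2=1, N3=1, N4=0, N5=1, N6=0, giving Y1=1, Y2=0. Observed Y1=1, Y2=1.
Test 1: faults giving observed Y1=1, Y2=1 are {N6 stuck-at-1, N6 inverted output}.
Test 2 (x1=0, x2=0, x3=0, x4=0): fault-free N0=1, N1=1, N2=1, N3=0, N4=1, N5=0, N6=1 → Y1=0, Y2=1; observed Y1=0, Y2=0. Eliminates N6 stuck-at-1.
Only N6 inverted output is consistent with every test.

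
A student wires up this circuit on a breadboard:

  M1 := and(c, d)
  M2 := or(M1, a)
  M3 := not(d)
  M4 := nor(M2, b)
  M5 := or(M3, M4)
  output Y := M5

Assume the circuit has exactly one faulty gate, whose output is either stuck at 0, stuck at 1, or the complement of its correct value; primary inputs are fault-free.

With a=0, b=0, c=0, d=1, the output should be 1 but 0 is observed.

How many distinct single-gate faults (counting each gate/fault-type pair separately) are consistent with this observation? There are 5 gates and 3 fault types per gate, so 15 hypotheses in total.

Fault-free: M1=0, M2=0, M3=0, M4=1, M5=1 → 1. Observed 0.
  M1: stuck-at-1, inverted output ✓; others ✗
  M2: stuck-at-1, inverted output ✓; others ✗
  M3: none of the 3 fault types match ✗
  M4: stuck-at-0, inverted output ✓; others ✗
  M5: stuck-at-0, inverted output ✓; others ✗
Consistent faults: {M1 stuck-at-1, M1 inverted output, M2 stuck-at-1, M2 inverted output, M4 stuck-at-0, M4 inverted output, M5 stuck-at-0, M5 inverted output} — 8 in all.

8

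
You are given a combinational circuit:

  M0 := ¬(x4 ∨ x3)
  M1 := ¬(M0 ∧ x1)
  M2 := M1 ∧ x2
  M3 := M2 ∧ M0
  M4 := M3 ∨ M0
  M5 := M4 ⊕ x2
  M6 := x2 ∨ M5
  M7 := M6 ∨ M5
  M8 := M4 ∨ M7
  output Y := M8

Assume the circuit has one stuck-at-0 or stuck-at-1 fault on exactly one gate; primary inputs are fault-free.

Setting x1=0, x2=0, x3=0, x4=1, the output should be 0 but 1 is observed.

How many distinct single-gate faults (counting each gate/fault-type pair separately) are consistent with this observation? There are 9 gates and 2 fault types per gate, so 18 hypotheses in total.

Fault-free: M0=0, M1=1, M2=0, M3=0, M4=0, M5=0, M6=0, M7=0, M8=0 → 0. Observed 1.
  M0: stuck-at-1 ✓; others ✗
  M1: none of the 2 fault types match ✗
  M2: none of the 2 fault types match ✗
  M3: stuck-at-1 ✓; others ✗
  M4: stuck-at-1 ✓; others ✗
  M5: stuck-at-1 ✓; others ✗
  M6: stuck-at-1 ✓; others ✗
  M7: stuck-at-1 ✓; others ✗
  M8: stuck-at-1 ✓; others ✗
Consistent faults: {M0 stuck-at-1, M3 stuck-at-1, M4 stuck-at-1, M5 stuck-at-1, M6 stuck-at-1, M7 stuck-at-1, M8 stuck-at-1} — 7 in all.

7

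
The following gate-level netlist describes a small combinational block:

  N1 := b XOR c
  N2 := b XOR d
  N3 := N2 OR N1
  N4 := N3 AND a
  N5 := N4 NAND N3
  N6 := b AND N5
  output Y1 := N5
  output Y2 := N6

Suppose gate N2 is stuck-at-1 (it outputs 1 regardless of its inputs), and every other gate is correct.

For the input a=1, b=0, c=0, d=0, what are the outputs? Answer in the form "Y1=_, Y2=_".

Y1=0, Y2=0

Propagate with N2 forced: N1=0, N2=1 [stuck-at-1], N3=1, N4=1, N5=0, N6=0.
So the outputs are Y1=0, Y2=0. (Without the fault they would be Y1=1, Y2=0.)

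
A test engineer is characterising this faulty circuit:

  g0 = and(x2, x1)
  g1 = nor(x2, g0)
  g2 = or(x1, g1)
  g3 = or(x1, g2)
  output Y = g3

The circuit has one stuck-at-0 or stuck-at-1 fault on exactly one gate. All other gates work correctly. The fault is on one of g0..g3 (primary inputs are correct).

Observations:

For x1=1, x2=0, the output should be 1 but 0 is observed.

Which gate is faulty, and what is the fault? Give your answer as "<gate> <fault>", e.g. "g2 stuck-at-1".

Fault-free values for test 1 (x1=1, x2=0): g0=0, g1=1, g2=1, g3=1, giving Y=1. Observed 0.
Test 1: faults giving observed 0 are {g3 stuck-at-0}.
Only g3 stuck-at-0 is consistent with every test.

g3 stuck-at-0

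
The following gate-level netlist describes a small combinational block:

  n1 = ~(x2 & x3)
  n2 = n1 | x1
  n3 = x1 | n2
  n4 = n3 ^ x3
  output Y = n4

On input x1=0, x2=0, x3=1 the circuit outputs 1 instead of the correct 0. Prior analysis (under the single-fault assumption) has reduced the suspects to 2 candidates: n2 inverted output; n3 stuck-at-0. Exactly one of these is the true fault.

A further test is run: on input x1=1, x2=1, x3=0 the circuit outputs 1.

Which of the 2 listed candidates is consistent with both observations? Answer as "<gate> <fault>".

n2 inverted output

Evaluate each candidate on input x1=1, x2=1, x3=0:
  n2 inverted output: n1=1, n2=0 [inverted output], n3=1, n4=1 → 1 — matches
  n3 stuck-at-0: n1=1, n2=1, n3=0 [stuck-at-0], n4=0 → 0 — eliminated
Only n2 inverted output reproduces the observed 1.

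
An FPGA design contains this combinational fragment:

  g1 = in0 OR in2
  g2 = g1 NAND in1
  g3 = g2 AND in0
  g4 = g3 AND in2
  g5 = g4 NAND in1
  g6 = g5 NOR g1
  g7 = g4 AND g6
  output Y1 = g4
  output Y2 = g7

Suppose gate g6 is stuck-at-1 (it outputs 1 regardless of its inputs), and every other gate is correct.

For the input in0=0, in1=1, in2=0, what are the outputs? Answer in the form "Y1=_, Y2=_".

Propagate with g6 forced: g1=0, g2=1, g3=0, g4=0, g5=1, g6=1 [stuck-at-1], g7=0.
So the outputs are Y1=0, Y2=0. (Same as the fault-free value — the fault is masked on this input.)

Y1=0, Y2=0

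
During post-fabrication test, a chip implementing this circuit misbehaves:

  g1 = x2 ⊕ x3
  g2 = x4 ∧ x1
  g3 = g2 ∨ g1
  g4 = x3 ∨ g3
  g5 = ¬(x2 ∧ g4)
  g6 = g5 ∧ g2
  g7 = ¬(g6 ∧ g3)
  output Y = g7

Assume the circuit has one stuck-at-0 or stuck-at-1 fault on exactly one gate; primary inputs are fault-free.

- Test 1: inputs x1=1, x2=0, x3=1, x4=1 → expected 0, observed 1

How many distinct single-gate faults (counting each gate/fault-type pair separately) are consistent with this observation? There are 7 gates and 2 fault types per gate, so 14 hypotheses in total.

5

Fault-free: g1=1, g2=1, g3=1, g4=1, g5=1, g6=1, g7=0 → 0. Observed 1.
  g1 stuck-at-0: output 0 ✗
  g1 stuck-at-1: output 0 ✗
  g2 stuck-at-0: output 1 ✓
  g2 stuck-at-1: output 0 ✗
  g3 stuck-at-0: output 1 ✓
  g3 stuck-at-1: output 0 ✗
  g4 stuck-at-0: output 0 ✗
  g4 stuck-at-1: output 0 ✗
  g5 stuck-at-0: output 1 ✓
  g5 stuck-at-1: output 0 ✗
  g6 stuck-at-0: output 1 ✓
  g6 stuck-at-1: output 0 ✗
  g7 stuck-at-0: output 0 ✗
  g7 stuck-at-1: output 1 ✓
Consistent faults: {g2 stuck-at-0, g3 stuck-at-0, g5 stuck-at-0, g6 stuck-at-0, g7 stuck-at-1} — 5 in all.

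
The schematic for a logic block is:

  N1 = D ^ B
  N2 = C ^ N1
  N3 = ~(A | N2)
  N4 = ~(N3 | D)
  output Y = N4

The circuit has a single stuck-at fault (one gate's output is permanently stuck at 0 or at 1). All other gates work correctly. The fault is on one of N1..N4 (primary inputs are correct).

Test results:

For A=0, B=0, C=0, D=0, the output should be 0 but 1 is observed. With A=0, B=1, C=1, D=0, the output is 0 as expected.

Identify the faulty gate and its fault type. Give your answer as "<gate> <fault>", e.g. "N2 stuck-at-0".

Fault-free values for test 1 (A=0, B=0, C=0, D=0): N1=0, N2=0, N3=1, N4=0, giving Y=0. Observed 1.
Test 1: faults giving observed 1 are {N1 stuck-at-1, N2 stuck-at-1, N3 stuck-at-0, N4 stuck-at-1}.
Test 2 (A=0, B=1, C=1, D=0): fault-free N1=1, N2=0, N3=1, N4=0 → 0; observed 0. Eliminates N2 stuck-at-1, N3 stuck-at-0, N4 stuck-at-1.
Only N1 stuck-at-1 is consistent with every test.

N1 stuck-at-1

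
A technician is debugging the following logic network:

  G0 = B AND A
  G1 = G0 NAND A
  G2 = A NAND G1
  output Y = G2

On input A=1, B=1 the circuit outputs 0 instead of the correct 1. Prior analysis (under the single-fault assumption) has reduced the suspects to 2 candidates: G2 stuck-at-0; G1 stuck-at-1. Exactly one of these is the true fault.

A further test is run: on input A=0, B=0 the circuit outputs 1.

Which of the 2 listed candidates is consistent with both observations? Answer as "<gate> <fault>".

Evaluate each candidate on input A=0, B=0:
  G2 stuck-at-0: G0=0, G1=1, G2=0 [stuck-at-0] → 0 — eliminated
  G1 stuck-at-1: G0=0, G1=1 [stuck-at-1], G2=1 → 1 — matches
Only G1 stuck-at-1 reproduces the observed 1.

G1 stuck-at-1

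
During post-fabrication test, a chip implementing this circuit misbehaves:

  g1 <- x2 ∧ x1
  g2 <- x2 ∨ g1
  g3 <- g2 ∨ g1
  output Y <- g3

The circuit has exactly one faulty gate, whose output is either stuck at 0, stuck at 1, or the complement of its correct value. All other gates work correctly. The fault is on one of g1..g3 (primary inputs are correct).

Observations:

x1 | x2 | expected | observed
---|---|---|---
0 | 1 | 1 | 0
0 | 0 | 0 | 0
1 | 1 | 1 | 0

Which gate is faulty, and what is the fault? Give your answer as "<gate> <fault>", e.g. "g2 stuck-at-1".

Fault-free values for test 1 (x1=0, x2=1): g1=0, g2=1, g3=1, giving Y=1. Observed 0.
Test 1: faults giving observed 0 are {g2 stuck-at-0, g2 inverted output, g3 stuck-at-0, g3 inverted output}.
Test 2 (x1=0, x2=0): fault-free g1=0, g2=0, g3=0 → 0; observed 0. Eliminates g2 inverted output, g3 inverted output.
Test 3 (x1=1, x2=1): fault-free g1=1, g2=1, g3=1 → 1; observed 0. Eliminates g2 stuck-at-0.
Only g3 stuck-at-0 is consistent with every test.

g3 stuck-at-0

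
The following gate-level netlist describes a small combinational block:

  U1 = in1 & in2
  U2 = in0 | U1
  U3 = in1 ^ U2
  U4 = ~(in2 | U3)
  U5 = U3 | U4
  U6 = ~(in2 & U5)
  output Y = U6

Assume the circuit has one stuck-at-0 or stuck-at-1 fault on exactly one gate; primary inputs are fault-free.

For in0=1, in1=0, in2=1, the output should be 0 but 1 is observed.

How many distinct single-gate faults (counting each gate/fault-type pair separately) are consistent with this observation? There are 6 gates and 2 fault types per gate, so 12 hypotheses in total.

4

Fault-free: U1=0, U2=1, U3=1, U4=0, U5=1, U6=0 → 0. Observed 1.
  U1 stuck-at-0: output 0 ✗
  U1 stuck-at-1: output 0 ✗
  U2 stuck-at-0: output 1 ✓
  U2 stuck-at-1: output 0 ✗
  U3 stuck-at-0: output 1 ✓
  U3 stuck-at-1: output 0 ✗
  U4 stuck-at-0: output 0 ✗
  U4 stuck-at-1: output 0 ✗
  U5 stuck-at-0: output 1 ✓
  U5 stuck-at-1: output 0 ✗
  U6 stuck-at-0: output 0 ✗
  U6 stuck-at-1: output 1 ✓
Consistent faults: {U2 stuck-at-0, U3 stuck-at-0, U5 stuck-at-0, U6 stuck-at-1} — 4 in all.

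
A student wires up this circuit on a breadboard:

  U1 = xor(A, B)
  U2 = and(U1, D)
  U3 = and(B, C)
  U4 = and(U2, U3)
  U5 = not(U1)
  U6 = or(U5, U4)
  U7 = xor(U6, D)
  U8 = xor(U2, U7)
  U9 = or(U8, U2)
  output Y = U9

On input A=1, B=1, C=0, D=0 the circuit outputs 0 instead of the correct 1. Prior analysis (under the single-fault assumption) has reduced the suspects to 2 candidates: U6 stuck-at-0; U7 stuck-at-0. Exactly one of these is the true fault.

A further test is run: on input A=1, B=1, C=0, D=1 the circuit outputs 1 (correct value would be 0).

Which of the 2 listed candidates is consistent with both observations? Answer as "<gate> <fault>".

Evaluate each candidate on input A=1, B=1, C=0, D=1:
  U6 stuck-at-0: U1=0, U2=0, U3=0, U4=0, U5=1, U6=0 [stuck-at-0], U7=1, U8=1, U9=1 → 1 — matches
  U7 stuck-at-0: U1=0, U2=0, U3=0, U4=0, U5=1, U6=1, U7=0 [stuck-at-0], U8=0, U9=0 → 0 — eliminated
Only U6 stuck-at-0 reproduces the observed 1.

U6 stuck-at-0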